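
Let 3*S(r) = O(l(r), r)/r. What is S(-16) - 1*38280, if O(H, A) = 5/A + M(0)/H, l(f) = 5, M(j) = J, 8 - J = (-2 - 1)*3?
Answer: -146995447/3840 ≈ -38280.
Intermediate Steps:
J = 17 (J = 8 - (-2 - 1)*3 = 8 - (-3)*3 = 8 - 1*(-9) = 8 + 9 = 17)
M(j) = 17
O(H, A) = 5/A + 17/H
S(r) = (17/5 + 5/r)/(3*r) (S(r) = ((5/r + 17/5)/r)/3 = ((17/5 + 5/r)/r)/3 = (17/5 + 5/r)/(3*r))
S(-16) - 1*38280 = (1/15)*(25 + 17*(-16))/(-16)**2 - 1*38280 = (1/15)*(1/256)*(25 - 272) - 38280 = (1/15)*(1/256)*(-247) - 38280 = -247/3840 - 38280 = -146995447/3840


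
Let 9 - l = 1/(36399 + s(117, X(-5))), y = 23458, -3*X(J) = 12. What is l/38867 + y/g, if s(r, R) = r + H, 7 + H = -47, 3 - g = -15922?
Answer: 33249165839957/22568409222450 ≈ 1.4733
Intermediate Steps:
g = 15925 (g = 3 - 1*(-15922) = 3 + 15922 = 15925)
H = -54 (H = -7 - 47 = -54)
X(J) = -4 (X(J) = -⅓*12 = -4)
s(r, R) = -54 + r (s(r, R) = r - 54 = -54 + r)
l = 328157/36462 (l = 9 - 1/(36399 + (-54 + 117)) = 9 - 1/(36399 + 63) = 9 - 1/36462 = 328157/36462 ≈ 9.0000)
l/38867 + y/g = (328157/36462)/38867 + 23458/15925 = (328157/36462)*(1/38867) + 23458*(1/15925) = 328157/1417168554 + 23458/15925 = 33249165839957/22568409222450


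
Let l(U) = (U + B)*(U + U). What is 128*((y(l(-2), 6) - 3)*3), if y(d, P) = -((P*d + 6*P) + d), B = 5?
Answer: 17280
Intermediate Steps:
l(U) = 2*U*(5 + U) (l(U) = (U + 5)*(U + U) = (5 + U)*(2*U) = 2*U*(5 + U))
y(d, P) = -d - 6*P - P*d (y(d, P) = -((6*P + P*d) + d) = -(d + 6*P + P*d) = -d - 6*P - P*d)
128*((y(l(-2), 6) - 3)*3) = 128*(((-2*(-2)*(5 - 2) - 6*6 - 1*6*2*(-2)*(5 - 2)) - 3)*3) = 128*(((-2*(-2)*3 - 36 - 1*6*2*(-2)*3) - 3)*3) = 128*(((-1*(-12) - 36 - 1*6*(-12)) - 3)*3) = 128*(((12 - 36 + 72) - 3)*3) = 128*((48 - 3)*3) = 128*(45*3) = 128*135 = 17280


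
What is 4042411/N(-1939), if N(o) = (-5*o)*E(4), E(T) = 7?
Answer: 4042411/67865 ≈ 59.565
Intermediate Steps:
N(o) = -35*o (N(o) = -5*o*7 = -35*o)
4042411/N(-1939) = 4042411/((-35*(-1939))) = 4042411/67865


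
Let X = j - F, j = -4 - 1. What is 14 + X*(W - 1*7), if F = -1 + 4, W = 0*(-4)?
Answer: 70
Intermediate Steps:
W = 0
F = 3
j = -5
X = -8 (X = -5 - 1*3 = -5 - 3 = -8)
14 + X*(W - 1*7) = 14 - 8*(0 - 1*7) = 14 - 8*(0 - 7) = 14 - 8*(-7) = 14 + 56 = 70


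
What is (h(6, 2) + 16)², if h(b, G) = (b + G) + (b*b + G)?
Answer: 3844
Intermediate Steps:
h(b, G) = b + b² + 2*G (h(b, G) = (G + b) + (b² + G) = (G + b) + (G + b²) = b + b² + 2*G)
(h(6, 2) + 16)² = ((6 + 6² + 2*2) + 16)² = ((6 + 36 + 4) + 16)² = (46 + 16)² = 62² = 3844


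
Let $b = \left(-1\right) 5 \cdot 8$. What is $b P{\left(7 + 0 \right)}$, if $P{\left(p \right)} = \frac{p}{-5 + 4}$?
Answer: $280$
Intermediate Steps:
$b = -40$ ($b = \left(-5\right) 8 = -40$)
$P{\left(p \right)} = - p$ ($P{\left(p \right)} = \frac{p}{-1} = p \left(-1\right) = - p$)
$b P{\left(7 + 0 \right)} = - 40 \left(- (7 + 0)\right) = - 40 \left(\left(-1\right) 7\right) = \left(-40\right) \left(-7\right) = 280$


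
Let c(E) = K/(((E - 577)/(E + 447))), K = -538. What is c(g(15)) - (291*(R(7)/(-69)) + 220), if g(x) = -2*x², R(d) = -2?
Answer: -5432980/23621 ≈ -230.01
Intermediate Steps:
c(E) = -538*(447 + E)/(-577 + E) (c(E) = -538*(E + 447)/(E - 577) = -538*(447 + E)/(-577 + E))
c(g(15)) - (291*(R(7)/(-69)) + 220) = 538*(-447 - (-2)*15²)/(-577 - 2*15²) - (291*(-2/(-69)) + 220) = 538*(-447 - (-2)*225)/(-577 - 2*225) - (291*(-2*(-1/69)) + 220) = 538*(-447 - 1*(-450))/(-577 - 450) - (291*(2/69) + 220) = 538*(-447 + 450)/(-1027) - (194/23 + 220) = 538*(-1/1027)*3 - 1*5254/23 = -1614/1027 - 5254/23 = -5432980/23621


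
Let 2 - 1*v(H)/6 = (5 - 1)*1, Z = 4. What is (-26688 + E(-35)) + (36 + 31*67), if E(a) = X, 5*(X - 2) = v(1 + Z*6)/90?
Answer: -1842977/75 ≈ -24573.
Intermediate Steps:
v(H) = -12 (v(H) = 12 - 6*(5 - 1) = 12 - 24 = -12)
X = 148/75 (X = 2 + (-12/90)/5 = 2 + (-12*1/90)/5 = 2 + (1/5)*(-2/15) = 2 - 2/75 = 148/75 ≈ 1.9733)
E(a) = 148/75
(-26688 + E(-35)) + (36 + 31*67) = (-26688 + 148/75) + (36 + 31*67) = -2001452/75 + (36 + 2077) = -2001452/75 + 2113 = -1842977/75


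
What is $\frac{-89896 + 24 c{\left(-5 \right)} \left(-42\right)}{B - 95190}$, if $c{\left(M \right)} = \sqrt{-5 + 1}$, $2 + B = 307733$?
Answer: $- \frac{89896}{212541} - \frac{96 i}{10121} \approx -0.42296 - 0.0094852 i$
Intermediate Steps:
$B = 307731$ ($B = -2 + 307733 = 307731$)
$c{\left(M \right)} = 2 i$ ($c{\left(M \right)} = \sqrt{-4} = 2 i$)
$\frac{-89896 + 24 c{\left(-5 \right)} \left(-42\right)}{B - 95190} = \frac{-89896 + 24 \cdot 2 i \left(-42\right)}{307731 - 95190} = \frac{-89896 + 48 i \left(-42\right)}{212541} = \left(-89896 - 2016 i\right) \frac{1}{212541} = - \frac{89896}{212541} - \frac{96 i}{10121}$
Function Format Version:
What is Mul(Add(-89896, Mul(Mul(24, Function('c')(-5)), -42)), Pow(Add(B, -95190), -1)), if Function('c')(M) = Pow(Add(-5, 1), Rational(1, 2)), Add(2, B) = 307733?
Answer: Add(Rational(-89896, 212541), Mul(Rational(-96, 10121), I)) ≈ Add(-0.42296, Mul(-0.0094852, I))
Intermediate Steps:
B = 307731 (B = Add(-2, 307733) = 307731)
Function('c')(M) = Mul(2, I) (Function('c')(M) = Pow(-4, Rational(1, 2)) = Mul(2, I))
Mul(Add(-89896, Mul(Mul(24, Function('c')(-5)), -42)), Pow(Add(B, -95190), -1)) = Mul(Add(-89896, Mul(Mul(24, Mul(2, I)), -42)), Pow(Add(307731, -95190), -1)) = Mul(Add(-89896, Mul(Mul(48, I), -42)), Pow(212541, -1)) = Mul(Add(-89896, Mul(-2016, I)), Rational(1, 212541)) = Add(Rational(-89896, 212541), Mul(Rational(-96, 10121), I))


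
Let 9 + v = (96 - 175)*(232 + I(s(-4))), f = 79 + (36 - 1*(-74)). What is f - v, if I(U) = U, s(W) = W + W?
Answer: 17894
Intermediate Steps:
s(W) = 2*W
f = 189 (f = 79 + (36 + 74) = 79 + 110 = 189)
v = -17705 (v = -9 + (96 - 175)*(232 + 2*(-4)) = -9 - 79*(232 - 8) = -9 - 79*224 = -9 - 17696 = -17705)
f - v = 189 - 1*(-17705) = 189 + 17705 = 17894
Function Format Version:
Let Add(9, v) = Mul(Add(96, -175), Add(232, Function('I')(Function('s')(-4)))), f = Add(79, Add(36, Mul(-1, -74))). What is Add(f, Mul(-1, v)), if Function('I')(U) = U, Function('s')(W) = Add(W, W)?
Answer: 17894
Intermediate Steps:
Function('s')(W) = Mul(2, W)
f = 189 (f = Add(79, Add(36, 74)) = Add(79, 110) = 189)
v = -17705 (v = Add(-9, Mul(Add(96, -175), Add(232, Mul(2, -4)))) = Add(-9, Mul(-79, Add(232, -8))) = Add(-9, Mul(-79, 224)) = Add(-9, -17696) = -17705)
Add(f, Mul(-1, v)) = Add(189, Mul(-1, -17705)) = Add(189, 17705) = 17894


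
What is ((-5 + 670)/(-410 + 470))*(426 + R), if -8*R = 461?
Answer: 391951/96 ≈ 4082.8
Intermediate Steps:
R = -461/8 (R = -⅛*461 = -461/8 ≈ -57.625)
((-5 + 670)/(-410 + 470))*(426 + R) = ((-5 + 670)/(-410 + 470))*(426 - 461/8) = (665/60)*(2947/8) = (665*(1/60))*(2947/8) = (133/12)*(2947/8) = 391951/96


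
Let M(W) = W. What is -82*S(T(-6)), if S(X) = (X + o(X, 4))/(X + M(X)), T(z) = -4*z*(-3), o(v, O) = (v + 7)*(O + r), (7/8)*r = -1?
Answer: -18491/126 ≈ -146.75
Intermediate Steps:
r = -8/7 (r = (8/7)*(-1) = -8/7 ≈ -1.1429)
o(v, O) = (7 + v)*(-8/7 + O) (o(v, O) = (v + 7)*(O - 8/7) = (7 + v)*(-8/7 + O))
T(z) = 12*z
S(X) = (20 + 27*X/7)/(2*X) (S(X) = (X + (-8 + 7*4 - 8*X/7 + 4*X))/(X + X) = (X + (-8 + 28 - 8*X/7 + 4*X))/((2*X)) = (X + (20 + 20*X/7))*(1/(2*X)) = (20 + 27*X/7)*(1/(2*X)) = (20 + 27*X/7)/(2*X))
-82*S(T(-6)) = -82*(27/14 + 10/((12*(-6)))) = -82*(27/14 + 10/(-72)) = -82*(27/14 + 10*(-1/72)) = -82*(27/14 - 5/36) = -82*451/252 = -18491/126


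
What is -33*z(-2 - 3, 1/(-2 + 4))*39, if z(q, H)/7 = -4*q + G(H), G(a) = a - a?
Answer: -180180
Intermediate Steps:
G(a) = 0
z(q, H) = -28*q (z(q, H) = 7*(-4*q + 0) = 7*(-4*q) = -28*q)
-33*z(-2 - 3, 1/(-2 + 4))*39 = -(-924)*(-2 - 3)*39 = -(-924)*(-5)*39 = -33*140*39 = -4620*39 = -180180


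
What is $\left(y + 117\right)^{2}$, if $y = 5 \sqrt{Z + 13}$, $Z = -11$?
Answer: $13739 + 1170 \sqrt{2} \approx 15394.0$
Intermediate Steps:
$y = 5 \sqrt{2}$ ($y = 5 \sqrt{-11 + 13} = 5 \sqrt{2} \approx 7.0711$)
$\left(y + 117\right)^{2} = \left(5 \sqrt{2} + 117\right)^{2} = \left(117 + 5 \sqrt{2}\right)^{2}$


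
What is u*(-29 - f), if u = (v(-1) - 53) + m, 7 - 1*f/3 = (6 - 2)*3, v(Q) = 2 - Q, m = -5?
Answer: 770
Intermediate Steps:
f = -15 (f = 21 - 3*(6 - 2)*3 = 21 - 12*3 = 21 - 3*12 = 21 - 36 = -15)
u = -55 (u = ((2 - 1*(-1)) - 53) - 5 = ((2 + 1) - 53) - 5 = (3 - 53) - 5 = -50 - 5 = -55)
u*(-29 - f) = -55*(-29 - 1*(-15)) = -55*(-29 + 15) = -55*(-14) = 770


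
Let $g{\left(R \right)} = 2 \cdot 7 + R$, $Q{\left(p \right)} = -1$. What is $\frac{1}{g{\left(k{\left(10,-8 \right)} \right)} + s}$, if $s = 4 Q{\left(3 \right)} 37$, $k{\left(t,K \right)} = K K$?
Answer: $- \frac{1}{70} \approx -0.014286$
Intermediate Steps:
$k{\left(t,K \right)} = K^{2}$
$g{\left(R \right)} = 14 + R$
$s = -148$ ($s = 4 \left(-1\right) 37 = \left(-4\right) 37 = -148$)
$\frac{1}{g{\left(k{\left(10,-8 \right)} \right)} + s} = \frac{1}{\left(14 + \left(-8\right)^{2}\right) - 148} = \frac{1}{\left(14 + 64\right) - 148} = \frac{1}{78 - 148} = \frac{1}{-70} = - \frac{1}{70}$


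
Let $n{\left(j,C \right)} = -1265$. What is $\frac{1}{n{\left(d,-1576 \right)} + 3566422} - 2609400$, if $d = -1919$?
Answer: $- \frac{9302920675799}{3565157} \approx -2.6094 \cdot 10^{6}$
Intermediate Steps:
$\frac{1}{n{\left(d,-1576 \right)} + 3566422} - 2609400 = \frac{1}{-1265 + 3566422} - 2609400 = \frac{1}{3565157} - 2609400 = - \frac{9302920675799}{3565157}$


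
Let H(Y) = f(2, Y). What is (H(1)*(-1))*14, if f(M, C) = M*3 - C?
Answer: -70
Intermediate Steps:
f(M, C) = -C + 3*M (f(M, C) = 3*M - C = -C + 3*M)
H(Y) = 6 - Y (H(Y) = -Y + 3*2 = -Y + 6 = 6 - Y)
(H(1)*(-1))*14 = ((6 - 1*1)*(-1))*14 = ((6 - 1)*(-1))*14 = (5*(-1))*14 = -5*14 = -70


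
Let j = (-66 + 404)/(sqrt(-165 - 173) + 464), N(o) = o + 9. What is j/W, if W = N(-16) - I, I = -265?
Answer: 39208/13908393 - 2197*I*sqrt(2)/27816786 ≈ 0.002819 - 0.0001117*I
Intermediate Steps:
N(o) = 9 + o
W = 258 (W = (9 - 16) - 1*(-265) = -7 + 265 = 258)
j = 338/(464 + 13*I*sqrt(2)) (j = 338/(sqrt(-338) + 464) = 338/(13*I*sqrt(2) + 464) = 338/(464 + 13*I*sqrt(2)) ≈ 0.72731 - 0.028818*I)
j/W = (78416/107817 - 2197*I*sqrt(2)/107817)/258 = (78416/107817 - 2197*I*sqrt(2)/107817)*(1/258) = 39208/13908393 - 2197*I*sqrt(2)/27816786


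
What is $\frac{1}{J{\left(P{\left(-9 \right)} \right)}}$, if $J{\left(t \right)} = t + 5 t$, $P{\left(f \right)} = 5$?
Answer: $\frac{1}{30} \approx 0.033333$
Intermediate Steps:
$J{\left(t \right)} = 6 t$
$\frac{1}{J{\left(P{\left(-9 \right)} \right)}} = \frac{1}{6 \cdot 5} = \frac{1}{30}$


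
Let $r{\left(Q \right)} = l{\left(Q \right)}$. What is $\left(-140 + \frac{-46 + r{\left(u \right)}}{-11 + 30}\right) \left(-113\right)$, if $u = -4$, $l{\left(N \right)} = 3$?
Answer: $\frac{305439}{19} \approx 16076.0$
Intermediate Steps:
$r{\left(Q \right)} = 3$
$\left(-140 + \frac{-46 + r{\left(u \right)}}{-11 + 30}\right) \left(-113\right) = \left(-140 + \frac{-46 + 3}{-11 + 30}\right) \left(-113\right) = \left(-140 - \frac{43}{19}\right) \left(-113\right) = \left(- \frac{2703}{19}\right) \left(-113\right) = \frac{305439}{19}$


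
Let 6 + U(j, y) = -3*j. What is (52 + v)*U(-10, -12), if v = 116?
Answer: 4032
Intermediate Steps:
U(j, y) = -6 - 3*j
(52 + v)*U(-10, -12) = (52 + 116)*(-6 - 3*(-10)) = 168*(-6 + 30) = 168*24 = 4032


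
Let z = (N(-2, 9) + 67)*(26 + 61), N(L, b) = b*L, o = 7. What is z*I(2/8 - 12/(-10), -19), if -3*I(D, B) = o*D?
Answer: -288463/20 ≈ -14423.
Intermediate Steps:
N(L, b) = L*b
z = 4263 (z = (-2*9 + 67)*(26 + 61) = (-18 + 67)*87 = 49*87 = 4263)
I(D, B) = -7*D/3
z*I(2/8 - 12/(-10), -19) = 4263*(-7*(2/8 - 12/(-10))/3) = 4263*(-7*(2*(⅛) - 12*(-⅒))/3) = 4263*(-7*(¼ + 6/5)/3) = 4263*(-7/3*29/20) = 4263*(-203/60) = -288463/20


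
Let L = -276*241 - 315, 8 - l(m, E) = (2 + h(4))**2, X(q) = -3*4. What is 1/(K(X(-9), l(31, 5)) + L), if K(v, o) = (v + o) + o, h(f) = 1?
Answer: -1/66845 ≈ -1.4960e-5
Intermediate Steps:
X(q) = -12
l(m, E) = -1 (l(m, E) = 8 - (2 + 1)**2 = 8 - 1*3**2 = 8 - 1*9 = 8 - 9 = -1)
K(v, o) = v + 2*o (K(v, o) = (o + v) + o = v + 2*o)
L = -66831 (L = -66516 - 315 = -66831)
1/(K(X(-9), l(31, 5)) + L) = 1/((-12 + 2*(-1)) - 66831) = 1/((-12 - 2) - 66831) = 1/(-14 - 66831) = 1/(-66845) = -1/66845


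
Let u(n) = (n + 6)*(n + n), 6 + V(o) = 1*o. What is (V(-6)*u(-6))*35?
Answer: 0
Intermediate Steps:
V(o) = -6 + o (V(o) = -6 + 1*o = -6 + o)
u(n) = 2*n*(6 + n) (u(n) = (6 + n)*(2*n) = 2*n*(6 + n))
(V(-6)*u(-6))*35 = ((-6 - 6)*(2*(-6)*(6 - 6)))*35 = -24*(-6)*0*35 = -12*0*35 = 0*35 = 0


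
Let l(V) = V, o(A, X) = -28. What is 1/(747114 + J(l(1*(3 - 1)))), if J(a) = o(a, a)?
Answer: 1/747086 ≈ 1.3385e-6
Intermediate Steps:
J(a) = -28
1/(747114 + J(l(1*(3 - 1)))) = 1/(747114 - 28) = 1/747086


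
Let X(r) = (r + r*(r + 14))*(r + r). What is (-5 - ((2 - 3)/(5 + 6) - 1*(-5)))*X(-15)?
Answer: 0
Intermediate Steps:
X(r) = 2*r*(r + r*(14 + r)) (X(r) = (r + r*(14 + r))*(2*r) = 2*r*(r + r*(14 + r)))
(-5 - ((2 - 3)/(5 + 6) - 1*(-5)))*X(-15) = (-5 - ((2 - 3)/(5 + 6) - 1*(-5)))*(2*(-15)²*(15 - 15)) = (-5 - (-1/11 + 5))*(2*225*0) = (-5 - (-1*1/11 + 5))*0 = (-5 - (-1/11 + 5))*0 = (-5 - 1*54/11)*0 = (-5 - 54/11)*0 = -109/11*0 = 0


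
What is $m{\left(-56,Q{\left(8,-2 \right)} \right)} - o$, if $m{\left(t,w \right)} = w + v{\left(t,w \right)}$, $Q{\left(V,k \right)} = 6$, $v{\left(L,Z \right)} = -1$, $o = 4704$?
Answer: $-4699$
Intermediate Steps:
$m{\left(t,w \right)} = -1 + w$ ($m{\left(t,w \right)} = w - 1 = -1 + w$)
$m{\left(-56,Q{\left(8,-2 \right)} \right)} - o = \left(-1 + 6\right) - 4704 = 5 - 4704 = -4699$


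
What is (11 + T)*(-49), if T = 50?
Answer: -2989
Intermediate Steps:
(11 + T)*(-49) = (11 + 50)*(-49) = 61*(-49) = -2989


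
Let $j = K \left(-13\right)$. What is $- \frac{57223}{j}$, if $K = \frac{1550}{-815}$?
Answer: $- \frac{9327349}{4030} \approx -2314.5$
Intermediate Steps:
$K = - \frac{310}{163}$ ($K = 1550 \left(- \frac{1}{815}\right) = - \frac{310}{163} \approx -1.9018$)
$j = \frac{4030}{163}$ ($j = \left(- \frac{310}{163}\right) \left(-13\right) = \frac{4030}{163} \approx 24.724$)
$- \frac{57223}{j} = - \frac{57223}{\frac{4030}{163}} = \left(-57223\right) \frac{163}{4030} = - \frac{9327349}{4030}$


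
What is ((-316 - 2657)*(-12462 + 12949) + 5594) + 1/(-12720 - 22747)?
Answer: -51152529020/35467 ≈ -1.4423e+6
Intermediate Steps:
((-316 - 2657)*(-12462 + 12949) + 5594) + 1/(-12720 - 22747) = (-2973*487 + 5594) + 1/(-35467) = (-1447851 + 5594) - 1/35467 = -1442257 - 1/35467 = -51152529020/35467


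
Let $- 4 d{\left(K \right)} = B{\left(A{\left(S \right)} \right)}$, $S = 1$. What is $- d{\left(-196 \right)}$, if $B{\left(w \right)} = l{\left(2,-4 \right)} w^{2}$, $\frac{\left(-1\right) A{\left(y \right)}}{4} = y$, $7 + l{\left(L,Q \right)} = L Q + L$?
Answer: $-52$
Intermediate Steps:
$l{\left(L,Q \right)} = -7 + L + L Q$ ($l{\left(L,Q \right)} = -7 + \left(L Q + L\right) = -7 + \left(L + L Q\right) = -7 + L + L Q$)
$A{\left(y \right)} = - 4 y$
$B{\left(w \right)} = - 13 w^{2}$ ($B{\left(w \right)} = \left(-7 + 2 + 2 \left(-4\right)\right) w^{2} = \left(-7 + 2 - 8\right) w^{2} = - 13 w^{2}$)
$d{\left(K \right)} = 52$ ($d{\left(K \right)} = - \frac{\left(-13\right) \left(\left(-4\right) 1\right)^{2}}{4} = - \frac{\left(-13\right) \left(-4\right)^{2}}{4} = - \frac{\left(-13\right) 16}{4} = \left(- \frac{1}{4}\right) \left(-208\right) = 52$)
$- d{\left(-196 \right)} = \left(-1\right) 52 = -52$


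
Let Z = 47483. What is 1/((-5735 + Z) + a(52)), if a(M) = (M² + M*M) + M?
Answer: 1/47208 ≈ 2.1183e-5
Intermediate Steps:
a(M) = M + 2*M² (a(M) = (M² + M²) + M = 2*M² + M = M + 2*M²)
1/((-5735 + Z) + a(52)) = 1/((-5735 + 47483) + 52*(1 + 2*52)) = 1/(41748 + 52*(1 + 104)) = 1/(41748 + 52*105) = 1/(41748 + 5460) = 1/47208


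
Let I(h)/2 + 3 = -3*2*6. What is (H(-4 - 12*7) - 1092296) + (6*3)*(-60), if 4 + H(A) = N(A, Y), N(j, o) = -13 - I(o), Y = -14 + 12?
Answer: -1093315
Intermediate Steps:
I(h) = -78 (I(h) = -6 + 2*(-3*2*6) = -6 + 2*(-6*6) = -6 + 2*(-36) = -6 - 72 = -78)
Y = -2
N(j, o) = 65 (N(j, o) = -13 - 1*(-78) = -13 + 78 = 65)
H(A) = 61 (H(A) = -4 + 65 = 61)
(H(-4 - 12*7) - 1092296) + (6*3)*(-60) = (61 - 1092296) + (6*3)*(-60) = -1092235 + 18*(-60) = -1092235 - 1080 = -1093315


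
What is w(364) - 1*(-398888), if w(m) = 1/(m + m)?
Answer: 290390465/728 ≈ 3.9889e+5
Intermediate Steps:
w(m) = 1/(2*m)
w(364) - 1*(-398888) = (½)/364 - 1*(-398888) = (½)*(1/364) + 398888 = 1/728 + 398888 = 290390465/728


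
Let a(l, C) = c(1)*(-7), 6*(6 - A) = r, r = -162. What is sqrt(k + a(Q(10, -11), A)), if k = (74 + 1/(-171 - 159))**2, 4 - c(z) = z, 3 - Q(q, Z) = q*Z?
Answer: sqrt(594000661)/330 ≈ 73.855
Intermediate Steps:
Q(q, Z) = 3 - Z*q (Q(q, Z) = 3 - q*Z = 3 - Z*q)
c(z) = 4 - z
A = 33 (A = 6 - 1/6*(-162) = 6 + 27 = 33)
a(l, C) = -21 (a(l, C) = (4 - 1*1)*(-7) = (4 - 1)*(-7) = 3*(-7) = -21)
k = 596287561/108900 (k = (74 + 1/(-330))**2 = (74 - 1/330)**2 = (24419/330)**2 = 596287561/108900 ≈ 5475.6)
sqrt(k + a(Q(10, -11), A)) = sqrt(596287561/108900 - 21) = sqrt(594000661/108900) = sqrt(594000661)/330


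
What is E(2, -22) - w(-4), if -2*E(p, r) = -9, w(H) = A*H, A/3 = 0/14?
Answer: 9/2 ≈ 4.5000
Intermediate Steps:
A = 0 (A = 3*(0/14) = 3*(0*(1/14)) = 3*0 = 0)
w(H) = 0 (w(H) = 0*H = 0)
E(p, r) = 9/2 (E(p, r) = -½*(-9) = 9/2)
E(2, -22) - w(-4) = 9/2 - 1*0 = 9/2 + 0 = 9/2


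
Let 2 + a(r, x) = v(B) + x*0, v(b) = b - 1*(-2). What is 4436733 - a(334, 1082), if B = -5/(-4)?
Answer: 17746927/4 ≈ 4.4367e+6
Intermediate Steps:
B = 5/4 (B = -5*(-¼) = 5/4 ≈ 1.2500)
v(b) = 2 + b (v(b) = b + 2 = 2 + b)
a(r, x) = 5/4 (a(r, x) = -2 + ((2 + 5/4) + x*0) = -2 + (13/4 + 0) = -2 + 13/4 = 5/4)
4436733 - a(334, 1082) = 4436733 - 1*5/4 = 4436733 - 5/4 = 17746927/4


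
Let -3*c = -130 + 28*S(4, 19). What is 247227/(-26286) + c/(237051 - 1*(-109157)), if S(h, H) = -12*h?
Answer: -21394762507/2275105872 ≈ -9.4039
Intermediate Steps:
c = 1474/3 (c = -(-130 + 28*(-12*4))/3 = -(-130 + 28*(-48))/3 = -(-130 - 1344)/3 = -⅓*(-1474) = 1474/3 ≈ 491.33)
247227/(-26286) + c/(237051 - 1*(-109157)) = 247227/(-26286) + 1474/(3*(237051 - 1*(-109157))) = 247227*(-1/26286) + 1474/(3*(237051 + 109157)) = -82409/8762 + (1474/3)/346208 = -82409/8762 + (1474/3)*(1/346208) = -82409/8762 + 737/519312 = -21394762507/2275105872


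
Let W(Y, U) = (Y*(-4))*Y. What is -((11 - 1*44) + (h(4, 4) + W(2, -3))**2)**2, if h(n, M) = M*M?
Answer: -1089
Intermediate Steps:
h(n, M) = M**2
W(Y, U) = -4*Y**2 (W(Y, U) = (-4*Y)*Y = -4*Y**2)
-((11 - 1*44) + (h(4, 4) + W(2, -3))**2)**2 = -((11 - 1*44) + (4**2 - 4*2**2)**2)**2 = -((11 - 44) + (16 - 4*4)**2)**2 = -(-33 + (16 - 16)**2)**2 = -(-33 + 0**2)**2 = -(-33 + 0)**2 = -1*(-33)**2 = -1*1089 = -1089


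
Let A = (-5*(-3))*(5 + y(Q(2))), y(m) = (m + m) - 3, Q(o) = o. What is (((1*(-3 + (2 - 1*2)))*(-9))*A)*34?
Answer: 82620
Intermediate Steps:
y(m) = -3 + 2*m (y(m) = 2*m - 3 = -3 + 2*m)
A = 90 (A = (-5*(-3))*(5 + (-3 + 2*2)) = 15*(5 + (-3 + 4)) = 15*(5 + 1) = 15*6 = 90)
(((1*(-3 + (2 - 1*2)))*(-9))*A)*34 = (((1*(-3 + (2 - 1*2)))*(-9))*90)*34 = (((1*(-3 + (2 - 2)))*(-9))*90)*34 = (((1*(-3 + 0))*(-9))*90)*34 = (((1*(-3))*(-9))*90)*34 = (-3*(-9)*90)*34 = (27*90)*34 = 2430*34 = 82620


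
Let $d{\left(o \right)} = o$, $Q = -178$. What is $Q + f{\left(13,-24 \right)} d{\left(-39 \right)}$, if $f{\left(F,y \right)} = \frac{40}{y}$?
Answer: $-113$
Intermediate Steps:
$Q + f{\left(13,-24 \right)} d{\left(-39 \right)} = -178 + \frac{40}{-24} \left(-39\right) = -178 + 40 \left(- \frac{1}{24}\right) \left(-39\right) = -178 - -65 = -178 + 65 = -113$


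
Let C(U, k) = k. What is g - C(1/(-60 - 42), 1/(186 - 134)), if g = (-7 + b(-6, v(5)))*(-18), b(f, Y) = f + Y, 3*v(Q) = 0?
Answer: 12167/52 ≈ 233.98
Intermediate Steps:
v(Q) = 0 (v(Q) = (1/3)*0 = 0)
b(f, Y) = Y + f
g = 234 (g = (-7 + (0 - 6))*(-18) = (-7 - 6)*(-18) = -13*(-18) = 234)
g - C(1/(-60 - 42), 1/(186 - 134)) = 234 - 1/(186 - 134) = 234 - 1/52 = 12167/52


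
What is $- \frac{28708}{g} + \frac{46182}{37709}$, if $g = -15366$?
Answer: $\frac{896091292}{289718247} \approx 3.093$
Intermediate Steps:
$- \frac{28708}{g} + \frac{46182}{37709} = - \frac{28708}{-15366} + \frac{46182}{37709} = \left(-28708\right) \left(- \frac{1}{15366}\right) + 46182 \cdot \frac{1}{37709} = \frac{14354}{7683} + \frac{46182}{37709} = \frac{896091292}{289718247}$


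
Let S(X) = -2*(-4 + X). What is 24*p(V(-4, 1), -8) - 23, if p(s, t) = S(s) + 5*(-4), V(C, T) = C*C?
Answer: -1079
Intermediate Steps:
V(C, T) = C²
S(X) = 8 - 2*X
p(s, t) = -12 - 2*s (p(s, t) = (8 - 2*s) + 5*(-4) = (8 - 2*s) - 20 = -12 - 2*s)
24*p(V(-4, 1), -8) - 23 = 24*(-12 - 2*(-4)²) - 23 = 24*(-12 - 2*16) - 23 = 24*(-12 - 32) - 23 = 24*(-44) - 23 = -1056 - 23 = -1079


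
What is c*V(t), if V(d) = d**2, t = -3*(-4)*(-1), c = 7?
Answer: 1008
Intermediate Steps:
t = -12 (t = 12*(-1) = -12)
c*V(t) = 7*(-12)**2 = 7*144 = 1008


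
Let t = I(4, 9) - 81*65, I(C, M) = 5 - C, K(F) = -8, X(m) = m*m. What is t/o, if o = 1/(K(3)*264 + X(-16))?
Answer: 9769984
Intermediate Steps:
X(m) = m²
t = -5264 (t = (5 - 1*4) - 81*65 = (5 - 4) - 5265 = 1 - 5265 = -5264)
o = -1/1856 (o = 1/(-8*264 + (-16)²) = 1/(-2112 + 256) = 1/(-1856) = -1/1856 ≈ -0.00053879)
t/o = -5264/(-1/1856) = -5264*(-1856) = 9769984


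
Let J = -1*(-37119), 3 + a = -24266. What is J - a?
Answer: 61388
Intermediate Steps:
a = -24269 (a = -3 - 24266 = -24269)
J = 37119
J - a = 37119 - 1*(-24269) = 37119 + 24269 = 61388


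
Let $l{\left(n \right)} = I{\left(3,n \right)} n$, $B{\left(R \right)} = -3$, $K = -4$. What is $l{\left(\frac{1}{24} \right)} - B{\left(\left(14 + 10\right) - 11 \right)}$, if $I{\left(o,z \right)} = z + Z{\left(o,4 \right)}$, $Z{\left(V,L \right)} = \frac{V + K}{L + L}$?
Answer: $\frac{863}{288} \approx 2.9965$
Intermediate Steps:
$Z{\left(V,L \right)} = \frac{-4 + V}{2 L}$ ($Z{\left(V,L \right)} = \frac{V - 4}{L + L} = \frac{-4 + V}{2 L}$)
$I{\left(o,z \right)} = - \frac{1}{2} + z + \frac{o}{8}$ ($I{\left(o,z \right)} = z + \frac{-4 + o}{2 \cdot 4} = z + \frac{1}{2} \cdot \frac{1}{4} \left(-4 + o\right) = z + \left(- \frac{1}{2} + \frac{o}{8}\right) = - \frac{1}{2} + z + \frac{o}{8}$)
$l{\left(n \right)} = n \left(- \frac{1}{8} + n\right)$ ($l{\left(n \right)} = \left(- \frac{1}{2} + n + \frac{1}{8} \cdot 3\right) n = \left(- \frac{1}{2} + n + \frac{3}{8}\right) n = \left(- \frac{1}{8} + n\right) n = n \left(- \frac{1}{8} + n\right)$)
$l{\left(\frac{1}{24} \right)} - B{\left(\left(14 + 10\right) - 11 \right)} = \frac{- \frac{1}{8} + \frac{1}{24}}{24} - -3 = \frac{- \frac{1}{8} + \frac{1}{24}}{24} + 3 = \frac{1}{24} \left(- \frac{1}{12}\right) + 3 = - \frac{1}{288} + 3 = \frac{863}{288}$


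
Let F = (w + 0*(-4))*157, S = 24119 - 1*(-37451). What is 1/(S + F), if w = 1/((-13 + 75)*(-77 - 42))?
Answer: 7378/454263303 ≈ 1.6242e-5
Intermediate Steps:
S = 61570 (S = 24119 + 37451 = 61570)
w = -1/7378 (w = 1/(62*(-119)) = 1/(-7378) = -1/7378 ≈ -0.00013554)
F = -157/7378 (F = (-1/7378 + 0*(-4))*157 = (-1/7378 + 0)*157 = -1/7378*157 = -157/7378 ≈ -0.021279)
1/(S + F) = 1/(61570 - 157/7378) = 1/(454263303/7378) = 7378/454263303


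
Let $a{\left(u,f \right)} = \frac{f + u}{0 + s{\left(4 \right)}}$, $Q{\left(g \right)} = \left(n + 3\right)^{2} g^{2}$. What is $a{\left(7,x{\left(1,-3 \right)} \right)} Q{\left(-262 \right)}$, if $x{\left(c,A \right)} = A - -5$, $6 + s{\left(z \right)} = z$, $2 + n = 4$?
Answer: $-7722450$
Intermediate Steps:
$n = 2$ ($n = -2 + 4 = 2$)
$s{\left(z \right)} = -6 + z$
$x{\left(c,A \right)} = 5 + A$ ($x{\left(c,A \right)} = A + 5 = 5 + A$)
$Q{\left(g \right)} = 25 g^{2}$ ($Q{\left(g \right)} = \left(2 + 3\right)^{2} g^{2} = 5^{2} g^{2} = 25 g^{2}$)
$a{\left(u,f \right)} = - \frac{f}{2} - \frac{u}{2}$ ($a{\left(u,f \right)} = \frac{f + u}{0 + \left(-6 + 4\right)} = \frac{f + u}{0 - 2} = \frac{f + u}{-2} = \left(f + u\right) \left(- \frac{1}{2}\right) = - \frac{f}{2} - \frac{u}{2}$)
$a{\left(7,x{\left(1,-3 \right)} \right)} Q{\left(-262 \right)} = \left(- \frac{5 - 3}{2} - \frac{7}{2}\right) 25 \left(-262\right)^{2} = \left(\left(- \frac{1}{2}\right) 2 - \frac{7}{2}\right) 25 \cdot 68644 = \left(-1 - \frac{7}{2}\right) 1716100 = \left(- \frac{9}{2}\right) 1716100 = -7722450$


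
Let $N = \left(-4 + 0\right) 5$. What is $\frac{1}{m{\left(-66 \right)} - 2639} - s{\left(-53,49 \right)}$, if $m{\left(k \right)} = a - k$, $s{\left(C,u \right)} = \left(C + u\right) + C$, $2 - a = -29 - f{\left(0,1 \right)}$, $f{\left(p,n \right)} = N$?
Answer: $\frac{146033}{2562} \approx 57.0$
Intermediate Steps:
$N = -20$ ($N = \left(-4\right) 5 = -20$)
$f{\left(p,n \right)} = -20$
$a = 11$ ($a = 2 - \left(-29 - -20\right) = 2 - \left(-29 + 20\right) = 2 - -9 = 2 + 9 = 11$)
$s{\left(C,u \right)} = u + 2 C$
$m{\left(k \right)} = 11 - k$
$\frac{1}{m{\left(-66 \right)} - 2639} - s{\left(-53,49 \right)} = \frac{1}{\left(11 - -66\right) - 2639} - \left(49 + 2 \left(-53\right)\right) = \frac{1}{\left(11 + 66\right) - 2639} - \left(49 - 106\right) = \frac{1}{77 - 2639} - -57 = \frac{1}{-2562} + 57 = - \frac{1}{2562} + 57 = \frac{146033}{2562}$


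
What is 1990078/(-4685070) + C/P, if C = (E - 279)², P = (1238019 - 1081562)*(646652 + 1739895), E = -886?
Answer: -371536406999414806/874683791190246765 ≈ -0.42477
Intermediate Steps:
P = 373391983979 (P = 156457*2386547 = 373391983979)
C = 1357225 (C = (-886 - 279)² = (-1165)² = 1357225)
1990078/(-4685070) + C/P = 1990078/(-4685070) + 1357225/373391983979 = 1990078*(-1/4685070) + 1357225*(1/373391983979) = -995039/2342535 + 1357225/373391983979 = -371536406999414806/874683791190246765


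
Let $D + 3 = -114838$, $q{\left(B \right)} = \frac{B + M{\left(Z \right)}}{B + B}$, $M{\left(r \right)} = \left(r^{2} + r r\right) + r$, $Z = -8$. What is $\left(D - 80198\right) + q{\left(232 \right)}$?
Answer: $- \frac{5656109}{29} \approx -1.9504 \cdot 10^{5}$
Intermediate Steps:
$M{\left(r \right)} = r + 2 r^{2}$ ($M{\left(r \right)} = \left(r^{2} + r^{2}\right) + r = 2 r^{2} + r = r + 2 r^{2}$)
$q{\left(B \right)} = \frac{120 + B}{2 B}$ ($q{\left(B \right)} = \frac{B - 8 \left(1 + 2 \left(-8\right)\right)}{B + B} = \frac{B - 8 \left(1 - 16\right)}{2 B} = \left(B - -120\right) \frac{1}{2 B} = \left(B + 120\right) \frac{1}{2 B} = \left(120 + B\right) \frac{1}{2 B} = \frac{120 + B}{2 B}$)
$D = -114841$ ($D = -3 - 114838 = -114841$)
$\left(D - 80198\right) + q{\left(232 \right)} = \left(-114841 - 80198\right) + \frac{120 + 232}{2 \cdot 232} = -195039 + \frac{1}{2} \cdot \frac{1}{232} \cdot 352 = -195039 + \frac{22}{29} = - \frac{5656109}{29}$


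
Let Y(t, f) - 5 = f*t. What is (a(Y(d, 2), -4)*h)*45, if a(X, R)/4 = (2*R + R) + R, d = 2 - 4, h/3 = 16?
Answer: -138240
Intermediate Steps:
h = 48 (h = 3*16 = 48)
d = -2
Y(t, f) = 5 + f*t
a(X, R) = 16*R (a(X, R) = 4*((2*R + R) + R) = 4*(3*R + R) = 4*(4*R) = 16*R)
(a(Y(d, 2), -4)*h)*45 = ((16*(-4))*48)*45 = -64*48*45 = -3072*45 = -138240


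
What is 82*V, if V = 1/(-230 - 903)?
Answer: -82/1133 ≈ -0.072374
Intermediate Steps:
V = -1/1133 (V = 1/(-1133) = -1/1133 ≈ -0.00088261)
82*V = 82*(-1/1133) = -82/1133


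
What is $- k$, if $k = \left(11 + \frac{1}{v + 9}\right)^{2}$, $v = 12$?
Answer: $- \frac{53824}{441} \approx -122.05$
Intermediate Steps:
$k = \frac{53824}{441}$ ($k = \left(11 + \frac{1}{12 + 9}\right)^{2} = \left(11 + \frac{1}{21}\right)^{2} = \left(\frac{232}{21}\right)^{2} = \frac{53824}{441} \approx 122.05$)
$- k = \left(-1\right) \frac{53824}{441} = - \frac{53824}{441}$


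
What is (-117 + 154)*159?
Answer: 5883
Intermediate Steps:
(-117 + 154)*159 = 37*159 = 5883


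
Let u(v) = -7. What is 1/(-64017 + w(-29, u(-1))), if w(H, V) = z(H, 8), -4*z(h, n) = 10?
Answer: -2/128039 ≈ -1.5620e-5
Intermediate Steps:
z(h, n) = -5/2 (z(h, n) = -¼*10 = -5/2)
w(H, V) = -5/2
1/(-64017 + w(-29, u(-1))) = 1/(-64017 - 5/2) = 1/(-128039/2) = -2/128039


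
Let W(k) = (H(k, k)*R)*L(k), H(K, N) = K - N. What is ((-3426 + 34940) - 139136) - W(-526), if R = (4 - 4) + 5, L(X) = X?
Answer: -107622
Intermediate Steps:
R = 5 (R = 0 + 5 = 5)
W(k) = 0 (W(k) = ((k - k)*5)*k = (0*5)*k = 0*k = 0)
((-3426 + 34940) - 139136) - W(-526) = ((-3426 + 34940) - 139136) - 1*0 = (31514 - 139136) + 0 = -107622 + 0 = -107622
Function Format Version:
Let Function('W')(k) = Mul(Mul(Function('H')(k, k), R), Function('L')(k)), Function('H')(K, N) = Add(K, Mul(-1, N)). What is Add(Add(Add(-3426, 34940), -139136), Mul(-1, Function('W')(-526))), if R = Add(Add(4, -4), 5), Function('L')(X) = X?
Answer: -107622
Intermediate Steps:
R = 5 (R = Add(0, 5) = 5)
Function('W')(k) = 0 (Function('W')(k) = Mul(Mul(Add(k, Mul(-1, k)), 5), k) = Mul(Mul(0, 5), k) = Mul(0, k) = 0)
Add(Add(Add(-3426, 34940), -139136), Mul(-1, Function('W')(-526))) = Add(Add(Add(-3426, 34940), -139136), Mul(-1, 0)) = Add(Add(31514, -139136), 0) = Add(-107622, 0) = -107622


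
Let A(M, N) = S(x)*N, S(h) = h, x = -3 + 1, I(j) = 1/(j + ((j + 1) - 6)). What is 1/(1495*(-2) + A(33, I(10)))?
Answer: -15/44852 ≈ -0.00033443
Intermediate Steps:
I(j) = 1/(-5 + 2*j) (I(j) = 1/(j + ((1 + j) - 6)) = 1/(j + (-5 + j)) = 1/(-5 + 2*j))
x = -2
A(M, N) = -2*N
1/(1495*(-2) + A(33, I(10))) = 1/(1495*(-2) - 2/(-5 + 2*10)) = 1/(-2990 - 2/(-5 + 20)) = 1/(-2990 - 2/15) = 1/(-44852/15) = -15/44852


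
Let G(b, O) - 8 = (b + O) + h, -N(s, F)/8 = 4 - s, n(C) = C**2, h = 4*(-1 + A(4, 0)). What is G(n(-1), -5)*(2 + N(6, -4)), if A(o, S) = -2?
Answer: -144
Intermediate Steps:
h = -12 (h = 4*(-1 - 2) = 4*(-3) = -12)
N(s, F) = -32 + 8*s (N(s, F) = -8*(4 - s) = -32 + 8*s)
G(b, O) = -4 + O + b (G(b, O) = 8 + ((b + O) - 12) = 8 + ((O + b) - 12) = 8 + (-12 + O + b) = -4 + O + b)
G(n(-1), -5)*(2 + N(6, -4)) = (-4 - 5 + (-1)**2)*(2 + (-32 + 8*6)) = (-4 - 5 + 1)*(2 + (-32 + 48)) = -8*(2 + 16) = -8*18 = -144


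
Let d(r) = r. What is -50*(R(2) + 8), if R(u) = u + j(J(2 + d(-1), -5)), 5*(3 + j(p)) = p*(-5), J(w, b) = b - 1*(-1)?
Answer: -550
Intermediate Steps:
J(w, b) = 1 + b (J(w, b) = b + 1 = 1 + b)
j(p) = -3 - p (j(p) = -3 + (p*(-5))/5 = -3 + (-5*p)/5 = -3 - p)
R(u) = 1 + u (R(u) = u + (-3 - (1 - 5)) = u + (-3 - 1*(-4)) = u + (-3 + 4) = u + 1 = 1 + u)
-50*(R(2) + 8) = -50*((1 + 2) + 8) = -50*(3 + 8) = -50*11 = -550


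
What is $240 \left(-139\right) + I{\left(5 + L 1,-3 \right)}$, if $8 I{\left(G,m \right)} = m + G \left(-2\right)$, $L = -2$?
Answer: $- \frac{266889}{8} \approx -33361.0$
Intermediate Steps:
$I{\left(G,m \right)} = - \frac{G}{4} + \frac{m}{8}$ ($I{\left(G,m \right)} = \frac{m + G \left(-2\right)}{8} = \frac{m - 2 G}{8} = - \frac{G}{4} + \frac{m}{8}$)
$240 \left(-139\right) + I{\left(5 + L 1,-3 \right)} = 240 \left(-139\right) + \left(- \frac{5 - 2}{4} + \frac{1}{8} \left(-3\right)\right) = -33360 - \left(\frac{3}{8} + \frac{5 - 2}{4}\right) = -33360 - \frac{9}{8} = - \frac{266889}{8}$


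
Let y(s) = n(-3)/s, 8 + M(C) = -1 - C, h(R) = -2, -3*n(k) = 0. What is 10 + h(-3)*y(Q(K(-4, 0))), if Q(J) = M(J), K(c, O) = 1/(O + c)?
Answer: 10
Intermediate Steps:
n(k) = 0 (n(k) = -⅓*0 = 0)
M(C) = -9 - C (M(C) = -8 + (-1 - C) = -9 - C)
Q(J) = -9 - J
y(s) = 0 (y(s) = 0/s = 0)
10 + h(-3)*y(Q(K(-4, 0))) = 10 - 2*0 = 10 + 0 = 10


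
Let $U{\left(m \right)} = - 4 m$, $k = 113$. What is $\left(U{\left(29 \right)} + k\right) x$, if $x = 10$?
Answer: $-30$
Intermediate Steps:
$\left(U{\left(29 \right)} + k\right) x = \left(\left(-4\right) 29 + 113\right) 10 = \left(-116 + 113\right) 10 = \left(-3\right) 10 = -30$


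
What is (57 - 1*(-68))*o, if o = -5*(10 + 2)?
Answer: -7500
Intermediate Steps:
o = -60 (o = -5*12 = -60)
(57 - 1*(-68))*o = (57 - 1*(-68))*(-60) = (57 + 68)*(-60) = 125*(-60) = -7500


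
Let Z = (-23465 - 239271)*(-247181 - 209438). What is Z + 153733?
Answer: 119970403317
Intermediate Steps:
Z = 119970249584 (Z = -262736*(-456619) = 119970249584)
Z + 153733 = 119970249584 + 153733 = 119970403317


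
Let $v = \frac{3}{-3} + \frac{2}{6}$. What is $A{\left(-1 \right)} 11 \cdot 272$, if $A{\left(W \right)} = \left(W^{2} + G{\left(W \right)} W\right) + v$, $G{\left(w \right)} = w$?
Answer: $\frac{11968}{3} \approx 3989.3$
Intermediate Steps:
$v = - \frac{2}{3}$ ($v = 3 \left(- \frac{1}{3}\right) + 2 \cdot \frac{1}{6} = -1 + \frac{1}{3} = - \frac{2}{3} \approx -0.66667$)
$A{\left(W \right)} = - \frac{2}{3} + 2 W^{2}$ ($A{\left(W \right)} = \left(W^{2} + W W\right) - \frac{2}{3} = \left(W^{2} + W^{2}\right) - \frac{2}{3} = 2 W^{2} - \frac{2}{3} = - \frac{2}{3} + 2 W^{2}$)
$A{\left(-1 \right)} 11 \cdot 272 = \left(- \frac{2}{3} + 2 \left(-1\right)^{2}\right) 11 \cdot 272 = \left(- \frac{2}{3} + 2 \cdot 1\right) 11 \cdot 272 = \left(- \frac{2}{3} + 2\right) 11 \cdot 272 = \frac{4}{3} \cdot 11 \cdot 272 = \frac{44}{3} \cdot 272 = \frac{11968}{3}$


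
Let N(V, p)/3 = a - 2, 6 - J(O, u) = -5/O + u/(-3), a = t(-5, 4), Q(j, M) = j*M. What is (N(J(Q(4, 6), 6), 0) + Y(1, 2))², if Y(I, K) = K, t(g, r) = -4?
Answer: 256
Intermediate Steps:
Q(j, M) = M*j
a = -4
J(O, u) = 6 + 5/O + u/3 (J(O, u) = 6 - (-5/O + u/(-3)) = 6 - (-5/O + u*(-⅓)) = 6 - (-5/O - u/3) = 6 + (5/O + u/3) = 6 + 5/O + u/3)
N(V, p) = -18 (N(V, p) = 3*(-4 - 2) = 3*(-6) = -18)
(N(J(Q(4, 6), 6), 0) + Y(1, 2))² = (-18 + 2)² = (-16)² = 256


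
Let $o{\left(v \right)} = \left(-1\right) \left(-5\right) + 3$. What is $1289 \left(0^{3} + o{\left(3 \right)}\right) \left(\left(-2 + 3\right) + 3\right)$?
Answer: $41248$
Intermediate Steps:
$o{\left(v \right)} = 8$ ($o{\left(v \right)} = 5 + 3 = 8$)
$1289 \left(0^{3} + o{\left(3 \right)}\right) \left(\left(-2 + 3\right) + 3\right) = 1289 \left(0^{3} + 8\right) \left(\left(-2 + 3\right) + 3\right) = 1289 \left(0 + 8\right) \left(1 + 3\right) = 1289 \cdot 8 \cdot 4 = 1289 \cdot 32 = 41248$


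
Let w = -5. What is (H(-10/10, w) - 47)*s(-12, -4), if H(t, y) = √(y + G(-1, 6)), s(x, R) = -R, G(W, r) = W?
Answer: -188 + 4*I*√6 ≈ -188.0 + 9.798*I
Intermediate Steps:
H(t, y) = √(-1 + y) (H(t, y) = √(y - 1) = √(-1 + y))
(H(-10/10, w) - 47)*s(-12, -4) = (√(-1 - 5) - 47)*(-1*(-4)) = (√(-6) - 47)*4 = (I*√6 - 47)*4 = (-47 + I*√6)*4 = -188 + 4*I*√6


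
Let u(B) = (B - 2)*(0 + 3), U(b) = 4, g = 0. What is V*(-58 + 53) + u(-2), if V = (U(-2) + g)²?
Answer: -92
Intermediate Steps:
u(B) = -6 + 3*B (u(B) = (-2 + B)*3 = -6 + 3*B)
V = 16 (V = (4 + 0)² = 4² = 16)
V*(-58 + 53) + u(-2) = 16*(-58 + 53) + (-6 + 3*(-2)) = 16*(-5) + (-6 - 6) = -80 - 12 = -92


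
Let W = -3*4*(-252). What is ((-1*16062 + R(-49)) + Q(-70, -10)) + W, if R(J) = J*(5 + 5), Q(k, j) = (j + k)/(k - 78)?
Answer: -500516/37 ≈ -13527.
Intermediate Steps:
Q(k, j) = (j + k)/(-78 + k)
R(J) = 10*J (R(J) = J*10 = 10*J)
W = 3024 (W = -12*(-252) = 3024)
((-1*16062 + R(-49)) + Q(-70, -10)) + W = ((-1*16062 + 10*(-49)) + (-10 - 70)/(-78 - 70)) + 3024 = ((-16062 - 490) - 80/(-148)) + 3024 = (-16552 - 1/148*(-80)) + 3024 = (-16552 + 20/37) + 3024 = -612404/37 + 3024 = -500516/37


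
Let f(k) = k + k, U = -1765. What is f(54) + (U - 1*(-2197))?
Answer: 540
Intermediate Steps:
f(k) = 2*k
f(54) + (U - 1*(-2197)) = 2*54 + (-1765 - 1*(-2197)) = 108 + (-1765 + 2197) = 108 + 432 = 540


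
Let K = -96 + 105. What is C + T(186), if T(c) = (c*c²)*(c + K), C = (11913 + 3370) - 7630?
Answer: 1254804573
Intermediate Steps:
K = 9
C = 7653 (C = 15283 - 7630 = 7653)
T(c) = c³*(9 + c) (T(c) = (c*c²)*(c + 9) = c³*(9 + c))
C + T(186) = 7653 + 186³*(9 + 186) = 7653 + 6434856*195 = 7653 + 1254796920 = 1254804573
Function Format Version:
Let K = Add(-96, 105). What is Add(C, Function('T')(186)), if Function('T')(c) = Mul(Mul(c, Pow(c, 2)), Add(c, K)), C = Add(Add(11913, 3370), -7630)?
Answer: 1254804573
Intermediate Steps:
K = 9
C = 7653 (C = Add(15283, -7630) = 7653)
Function('T')(c) = Mul(Pow(c, 3), Add(9, c)) (Function('T')(c) = Mul(Mul(c, Pow(c, 2)), Add(c, 9)) = Mul(Pow(c, 3), Add(9, c)))
Add(C, Function('T')(186)) = Add(7653, Mul(Pow(186, 3), Add(9, 186))) = Add(7653, Mul(6434856, 195)) = Add(7653, 1254796920) = 1254804573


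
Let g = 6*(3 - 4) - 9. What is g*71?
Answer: -1065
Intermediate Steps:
g = -15 (g = 6*(-1) - 9 = -6 - 9 = -15)
g*71 = -15*71 = -1065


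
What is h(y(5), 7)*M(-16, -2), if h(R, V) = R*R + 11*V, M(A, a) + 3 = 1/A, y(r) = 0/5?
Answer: -3773/16 ≈ -235.81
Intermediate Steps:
y(r) = 0 (y(r) = 0*(⅕) = 0)
M(A, a) = -3 + 1/A
h(R, V) = R² + 11*V
h(y(5), 7)*M(-16, -2) = (0² + 11*7)*(-3 + 1/(-16)) = (0 + 77)*(-3 - 1/16) = 77*(-49/16) = -3773/16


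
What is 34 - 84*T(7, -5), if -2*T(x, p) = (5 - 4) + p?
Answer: -134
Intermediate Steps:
T(x, p) = -½ - p/2 (T(x, p) = -((5 - 4) + p)/2 = -(1 + p)/2 = -½ - p/2)
34 - 84*T(7, -5) = 34 - 84*(-½ - ½*(-5)) = 34 - 84*(-½ + 5/2) = 34 - 84*2 = 34 - 168 = -134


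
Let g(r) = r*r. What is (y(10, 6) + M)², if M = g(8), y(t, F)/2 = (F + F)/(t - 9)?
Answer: 7744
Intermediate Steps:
g(r) = r²
y(t, F) = 4*F/(-9 + t) (y(t, F) = 2*((F + F)/(t - 9)) = 2*((2*F)/(-9 + t)) = 2*(2*F/(-9 + t)) = 4*F/(-9 + t))
M = 64 (M = 8² = 64)
(y(10, 6) + M)² = (4*6/(-9 + 10) + 64)² = (4*6/1 + 64)² = (4*6*1 + 64)² = (24 + 64)² = 88² = 7744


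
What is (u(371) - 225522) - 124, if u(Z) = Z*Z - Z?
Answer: -88376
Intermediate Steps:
u(Z) = Z² - Z
(u(371) - 225522) - 124 = (371*(-1 + 371) - 225522) - 124 = (371*370 - 225522) - 124 = (137270 - 225522) - 124 = -88252 - 124 = -88376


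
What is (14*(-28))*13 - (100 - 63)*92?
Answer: -8500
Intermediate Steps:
(14*(-28))*13 - (100 - 63)*92 = -392*13 - 37*92 = -5096 - 1*3404 = -5096 - 3404 = -8500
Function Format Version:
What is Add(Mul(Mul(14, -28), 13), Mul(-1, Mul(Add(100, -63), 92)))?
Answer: -8500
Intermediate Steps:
Add(Mul(Mul(14, -28), 13), Mul(-1, Mul(Add(100, -63), 92))) = Add(Mul(-392, 13), Mul(-1, Mul(37, 92))) = Add(-5096, Mul(-1, 3404)) = Add(-5096, -3404) = -8500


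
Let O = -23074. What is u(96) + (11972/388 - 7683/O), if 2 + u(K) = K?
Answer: 280194465/2238178 ≈ 125.19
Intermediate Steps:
u(K) = -2 + K
u(96) + (11972/388 - 7683/O) = (-2 + 96) + (11972/388 - 7683/(-23074)) = 94 + (11972*(1/388) - 7683*(-1/23074)) = 94 + (2993/97 + 7683/23074) = 94 + 69805733/2238178 = 280194465/2238178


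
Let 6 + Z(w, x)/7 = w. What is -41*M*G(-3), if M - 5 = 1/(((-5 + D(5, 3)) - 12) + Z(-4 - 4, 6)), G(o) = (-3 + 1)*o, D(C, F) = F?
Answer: -68757/56 ≈ -1227.8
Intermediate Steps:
Z(w, x) = -42 + 7*w
G(o) = -2*o
M = 559/112 (M = 5 + 1/(((-5 + 3) - 12) + (-42 + 7*(-4 - 4))) = 5 + 1/((-2 - 12) + (-42 + 7*(-8))) = 5 + 1/(-14 + (-42 - 56)) = 5 + 1/(-14 - 98) = 5 + 1/(-112) = 5 - 1/112 = 559/112 ≈ 4.9911)
-41*M*G(-3) = -41*(559/112)*(-2*(-3)) = -22919*6/112 = -1*68757/56 = -68757/56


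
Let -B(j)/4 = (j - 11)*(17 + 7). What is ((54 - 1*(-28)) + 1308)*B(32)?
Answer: -2802240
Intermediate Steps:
B(j) = 1056 - 96*j (B(j) = -4*(j - 11)*(17 + 7) = -4*(-11 + j)*24 = -4*(-264 + 24*j) = 1056 - 96*j)
((54 - 1*(-28)) + 1308)*B(32) = ((54 - 1*(-28)) + 1308)*(1056 - 96*32) = ((54 + 28) + 1308)*(1056 - 3072) = (82 + 1308)*(-2016) = 1390*(-2016) = -2802240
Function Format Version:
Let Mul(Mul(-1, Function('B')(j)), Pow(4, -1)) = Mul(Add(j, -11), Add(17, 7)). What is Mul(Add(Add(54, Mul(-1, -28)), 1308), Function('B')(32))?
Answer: -2802240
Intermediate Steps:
Function('B')(j) = Add(1056, Mul(-96, j)) (Function('B')(j) = Mul(-4, Mul(Add(j, -11), Add(17, 7))) = Mul(-4, Mul(Add(-11, j), 24)) = Mul(-4, Add(-264, Mul(24, j))) = Add(1056, Mul(-96, j)))
Mul(Add(Add(54, Mul(-1, -28)), 1308), Function('B')(32)) = Mul(Add(Add(54, Mul(-1, -28)), 1308), Add(1056, Mul(-96, 32))) = Mul(Add(Add(54, 28), 1308), Add(1056, -3072)) = Mul(Add(82, 1308), -2016) = Mul(1390, -2016) = -2802240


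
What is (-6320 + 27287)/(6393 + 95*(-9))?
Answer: 6989/1846 ≈ 3.7860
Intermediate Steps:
(-6320 + 27287)/(6393 + 95*(-9)) = 20967/(6393 - 855) = 20967/5538 = 20967*(1/5538) = 6989/1846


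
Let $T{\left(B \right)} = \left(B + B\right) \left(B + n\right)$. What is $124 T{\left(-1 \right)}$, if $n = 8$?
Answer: $-1736$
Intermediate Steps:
$T{\left(B \right)} = 2 B \left(8 + B\right)$ ($T{\left(B \right)} = \left(B + B\right) \left(B + 8\right) = 2 B \left(8 + B\right)$)
$124 T{\left(-1 \right)} = 124 \cdot 2 \left(-1\right) \left(8 - 1\right) = 124 \cdot 2 \left(-1\right) 7 = 124 \left(-14\right) = -1736$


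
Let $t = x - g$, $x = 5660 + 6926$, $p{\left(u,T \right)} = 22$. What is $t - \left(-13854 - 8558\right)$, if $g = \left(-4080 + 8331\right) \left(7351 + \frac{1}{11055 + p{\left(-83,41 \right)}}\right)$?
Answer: $- \frac{345758623182}{11077} \approx -3.1214 \cdot 10^{7}$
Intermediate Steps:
$x = 12586$
$g = \frac{346146296028}{11077}$ ($g = \left(-4080 + 8331\right) \left(7351 + \frac{1}{11055 + 22}\right) = 4251 \left(7351 + \frac{1}{11077}\right) = 4251 \cdot \frac{81427028}{11077} = \frac{346146296028}{11077} \approx 3.1249 \cdot 10^{7}$)
$t = - \frac{346006880906}{11077}$ ($t = 12586 - \frac{346146296028}{11077} = - \frac{346006880906}{11077} \approx -3.1237 \cdot 10^{7}$)
$t - \left(-13854 - 8558\right) = - \frac{346006880906}{11077} - \left(-13854 - 8558\right) = - \frac{346006880906}{11077} - -22412 = - \frac{346006880906}{11077} + 22412 = - \frac{345758623182}{11077}$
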